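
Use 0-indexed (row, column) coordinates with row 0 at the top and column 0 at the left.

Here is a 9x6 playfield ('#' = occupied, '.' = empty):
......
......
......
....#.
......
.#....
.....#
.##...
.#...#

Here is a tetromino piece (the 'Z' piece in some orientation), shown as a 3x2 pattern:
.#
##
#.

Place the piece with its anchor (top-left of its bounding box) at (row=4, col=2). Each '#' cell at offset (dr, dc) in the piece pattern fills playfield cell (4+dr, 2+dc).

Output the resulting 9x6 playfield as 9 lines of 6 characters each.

Answer: ......
......
......
....#.
...#..
.###..
..#..#
.##...
.#...#

Derivation:
Fill (4+0,2+1) = (4,3)
Fill (4+1,2+0) = (5,2)
Fill (4+1,2+1) = (5,3)
Fill (4+2,2+0) = (6,2)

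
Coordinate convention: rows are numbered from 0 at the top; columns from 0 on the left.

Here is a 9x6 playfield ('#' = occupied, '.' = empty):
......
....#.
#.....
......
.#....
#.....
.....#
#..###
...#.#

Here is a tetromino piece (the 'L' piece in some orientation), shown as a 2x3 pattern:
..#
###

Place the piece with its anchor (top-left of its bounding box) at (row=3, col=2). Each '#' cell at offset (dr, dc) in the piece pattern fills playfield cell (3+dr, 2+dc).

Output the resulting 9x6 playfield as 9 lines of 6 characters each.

Fill (3+0,2+2) = (3,4)
Fill (3+1,2+0) = (4,2)
Fill (3+1,2+1) = (4,3)
Fill (3+1,2+2) = (4,4)

Answer: ......
....#.
#.....
....#.
.####.
#.....
.....#
#..###
...#.#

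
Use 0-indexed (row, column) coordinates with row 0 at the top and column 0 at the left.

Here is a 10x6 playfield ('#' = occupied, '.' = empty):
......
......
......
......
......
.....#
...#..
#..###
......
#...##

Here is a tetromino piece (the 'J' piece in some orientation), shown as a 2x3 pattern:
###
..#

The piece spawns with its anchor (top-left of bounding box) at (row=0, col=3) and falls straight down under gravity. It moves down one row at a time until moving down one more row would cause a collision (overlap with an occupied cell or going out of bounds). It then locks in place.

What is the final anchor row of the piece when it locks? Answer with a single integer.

Answer: 3

Derivation:
Spawn at (row=0, col=3). Try each row:
  row 0: fits
  row 1: fits
  row 2: fits
  row 3: fits
  row 4: blocked -> lock at row 3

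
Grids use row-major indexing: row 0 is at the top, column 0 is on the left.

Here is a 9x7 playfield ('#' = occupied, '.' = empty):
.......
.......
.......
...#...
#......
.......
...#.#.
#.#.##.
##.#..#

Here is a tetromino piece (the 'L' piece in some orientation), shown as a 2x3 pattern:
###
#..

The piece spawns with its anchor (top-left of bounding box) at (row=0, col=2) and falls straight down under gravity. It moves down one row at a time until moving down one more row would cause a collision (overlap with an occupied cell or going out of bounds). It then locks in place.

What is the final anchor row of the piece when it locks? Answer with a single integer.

Answer: 2

Derivation:
Spawn at (row=0, col=2). Try each row:
  row 0: fits
  row 1: fits
  row 2: fits
  row 3: blocked -> lock at row 2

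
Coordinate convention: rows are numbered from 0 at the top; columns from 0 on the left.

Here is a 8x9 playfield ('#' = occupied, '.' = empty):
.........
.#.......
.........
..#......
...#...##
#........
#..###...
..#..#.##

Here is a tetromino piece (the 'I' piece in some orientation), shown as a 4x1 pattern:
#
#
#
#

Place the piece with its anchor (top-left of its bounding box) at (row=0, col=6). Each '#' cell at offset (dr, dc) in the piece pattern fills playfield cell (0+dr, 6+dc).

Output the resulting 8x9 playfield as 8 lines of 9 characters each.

Fill (0+0,6+0) = (0,6)
Fill (0+1,6+0) = (1,6)
Fill (0+2,6+0) = (2,6)
Fill (0+3,6+0) = (3,6)

Answer: ......#..
.#....#..
......#..
..#...#..
...#...##
#........
#..###...
..#..#.##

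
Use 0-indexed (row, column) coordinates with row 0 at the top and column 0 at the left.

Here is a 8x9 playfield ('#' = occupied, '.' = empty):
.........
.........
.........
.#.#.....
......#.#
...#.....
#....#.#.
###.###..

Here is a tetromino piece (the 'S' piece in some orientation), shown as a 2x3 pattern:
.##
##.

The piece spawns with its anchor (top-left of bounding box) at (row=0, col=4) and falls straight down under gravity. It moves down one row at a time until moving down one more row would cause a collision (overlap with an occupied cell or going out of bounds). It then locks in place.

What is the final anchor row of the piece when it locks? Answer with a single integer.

Spawn at (row=0, col=4). Try each row:
  row 0: fits
  row 1: fits
  row 2: fits
  row 3: fits
  row 4: blocked -> lock at row 3

Answer: 3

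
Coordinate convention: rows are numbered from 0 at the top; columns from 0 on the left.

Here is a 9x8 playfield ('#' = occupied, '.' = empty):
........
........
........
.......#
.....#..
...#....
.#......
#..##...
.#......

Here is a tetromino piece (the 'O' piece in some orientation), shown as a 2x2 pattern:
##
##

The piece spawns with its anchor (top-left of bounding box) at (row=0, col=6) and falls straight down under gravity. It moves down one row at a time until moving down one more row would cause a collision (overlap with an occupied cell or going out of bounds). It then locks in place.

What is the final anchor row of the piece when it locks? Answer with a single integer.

Answer: 1

Derivation:
Spawn at (row=0, col=6). Try each row:
  row 0: fits
  row 1: fits
  row 2: blocked -> lock at row 1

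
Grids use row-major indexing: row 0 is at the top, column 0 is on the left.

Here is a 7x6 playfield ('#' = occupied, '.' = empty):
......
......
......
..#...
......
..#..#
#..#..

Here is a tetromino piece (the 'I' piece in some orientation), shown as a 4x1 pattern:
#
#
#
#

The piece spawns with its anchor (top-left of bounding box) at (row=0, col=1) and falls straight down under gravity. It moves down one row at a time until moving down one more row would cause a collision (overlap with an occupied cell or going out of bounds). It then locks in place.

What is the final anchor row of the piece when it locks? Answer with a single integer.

Answer: 3

Derivation:
Spawn at (row=0, col=1). Try each row:
  row 0: fits
  row 1: fits
  row 2: fits
  row 3: fits
  row 4: blocked -> lock at row 3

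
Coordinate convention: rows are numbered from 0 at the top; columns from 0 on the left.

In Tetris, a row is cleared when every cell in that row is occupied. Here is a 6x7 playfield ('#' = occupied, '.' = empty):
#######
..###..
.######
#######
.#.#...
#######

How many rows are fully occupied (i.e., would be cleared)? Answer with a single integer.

Answer: 3

Derivation:
Check each row:
  row 0: 0 empty cells -> FULL (clear)
  row 1: 4 empty cells -> not full
  row 2: 1 empty cell -> not full
  row 3: 0 empty cells -> FULL (clear)
  row 4: 5 empty cells -> not full
  row 5: 0 empty cells -> FULL (clear)
Total rows cleared: 3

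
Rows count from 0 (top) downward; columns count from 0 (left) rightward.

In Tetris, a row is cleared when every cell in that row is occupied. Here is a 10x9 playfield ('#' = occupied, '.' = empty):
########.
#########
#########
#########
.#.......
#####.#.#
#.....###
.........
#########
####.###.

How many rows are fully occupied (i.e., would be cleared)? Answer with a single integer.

Answer: 4

Derivation:
Check each row:
  row 0: 1 empty cell -> not full
  row 1: 0 empty cells -> FULL (clear)
  row 2: 0 empty cells -> FULL (clear)
  row 3: 0 empty cells -> FULL (clear)
  row 4: 8 empty cells -> not full
  row 5: 2 empty cells -> not full
  row 6: 5 empty cells -> not full
  row 7: 9 empty cells -> not full
  row 8: 0 empty cells -> FULL (clear)
  row 9: 2 empty cells -> not full
Total rows cleared: 4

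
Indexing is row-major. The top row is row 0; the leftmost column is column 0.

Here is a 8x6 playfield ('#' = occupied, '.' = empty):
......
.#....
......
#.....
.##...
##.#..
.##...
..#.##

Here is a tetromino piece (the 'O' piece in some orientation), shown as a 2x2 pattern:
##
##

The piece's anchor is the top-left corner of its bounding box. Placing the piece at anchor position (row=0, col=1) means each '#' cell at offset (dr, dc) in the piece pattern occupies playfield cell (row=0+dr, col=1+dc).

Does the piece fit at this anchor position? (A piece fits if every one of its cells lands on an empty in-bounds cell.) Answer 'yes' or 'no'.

Check each piece cell at anchor (0, 1):
  offset (0,0) -> (0,1): empty -> OK
  offset (0,1) -> (0,2): empty -> OK
  offset (1,0) -> (1,1): occupied ('#') -> FAIL
  offset (1,1) -> (1,2): empty -> OK
All cells valid: no

Answer: no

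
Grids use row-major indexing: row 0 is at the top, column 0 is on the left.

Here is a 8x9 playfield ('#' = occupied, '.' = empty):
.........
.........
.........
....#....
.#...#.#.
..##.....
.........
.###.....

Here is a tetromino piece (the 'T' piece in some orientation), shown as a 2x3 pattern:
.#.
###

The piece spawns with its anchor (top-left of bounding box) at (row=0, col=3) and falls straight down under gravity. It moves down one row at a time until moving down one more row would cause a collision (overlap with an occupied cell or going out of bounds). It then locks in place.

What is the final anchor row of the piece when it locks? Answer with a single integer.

Spawn at (row=0, col=3). Try each row:
  row 0: fits
  row 1: fits
  row 2: blocked -> lock at row 1

Answer: 1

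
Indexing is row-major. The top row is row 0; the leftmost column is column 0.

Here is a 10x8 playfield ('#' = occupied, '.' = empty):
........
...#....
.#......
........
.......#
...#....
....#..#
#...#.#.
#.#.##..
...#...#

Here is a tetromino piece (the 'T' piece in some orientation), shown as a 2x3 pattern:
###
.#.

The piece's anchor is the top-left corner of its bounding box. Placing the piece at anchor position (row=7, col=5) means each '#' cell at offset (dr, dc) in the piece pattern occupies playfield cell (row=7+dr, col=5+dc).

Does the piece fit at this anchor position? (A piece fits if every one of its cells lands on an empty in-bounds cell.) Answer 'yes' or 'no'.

Check each piece cell at anchor (7, 5):
  offset (0,0) -> (7,5): empty -> OK
  offset (0,1) -> (7,6): occupied ('#') -> FAIL
  offset (0,2) -> (7,7): empty -> OK
  offset (1,1) -> (8,6): empty -> OK
All cells valid: no

Answer: no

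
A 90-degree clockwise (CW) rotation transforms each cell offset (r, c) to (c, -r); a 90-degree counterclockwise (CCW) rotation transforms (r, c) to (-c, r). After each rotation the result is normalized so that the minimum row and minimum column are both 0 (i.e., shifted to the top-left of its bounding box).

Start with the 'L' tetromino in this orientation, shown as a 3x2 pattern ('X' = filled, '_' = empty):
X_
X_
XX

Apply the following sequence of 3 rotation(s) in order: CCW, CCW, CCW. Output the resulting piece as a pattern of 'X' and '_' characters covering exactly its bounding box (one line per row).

Answer: XXX
X__

Derivation:
Start:
X_
X_
XX
After rotation 1 (CCW):
__X
XXX
After rotation 2 (CCW):
XX
_X
_X
After rotation 3 (CCW):
XXX
X__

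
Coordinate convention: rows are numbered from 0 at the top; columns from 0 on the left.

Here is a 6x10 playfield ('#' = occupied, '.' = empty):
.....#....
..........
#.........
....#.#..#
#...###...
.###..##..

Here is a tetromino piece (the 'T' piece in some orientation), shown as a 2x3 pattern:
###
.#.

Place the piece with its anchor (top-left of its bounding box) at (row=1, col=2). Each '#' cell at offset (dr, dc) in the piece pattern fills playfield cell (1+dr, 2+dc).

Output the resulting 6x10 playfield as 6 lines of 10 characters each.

Fill (1+0,2+0) = (1,2)
Fill (1+0,2+1) = (1,3)
Fill (1+0,2+2) = (1,4)
Fill (1+1,2+1) = (2,3)

Answer: .....#....
..###.....
#..#......
....#.#..#
#...###...
.###..##..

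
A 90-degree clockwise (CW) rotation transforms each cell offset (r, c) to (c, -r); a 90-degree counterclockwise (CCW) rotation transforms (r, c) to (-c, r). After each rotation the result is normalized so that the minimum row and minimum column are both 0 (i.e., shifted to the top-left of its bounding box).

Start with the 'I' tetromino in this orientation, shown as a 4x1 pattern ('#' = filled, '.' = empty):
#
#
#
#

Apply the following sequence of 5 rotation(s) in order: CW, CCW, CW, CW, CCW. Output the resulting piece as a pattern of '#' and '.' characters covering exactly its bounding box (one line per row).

Start:
#
#
#
#
After rotation 1 (CW):
####
After rotation 2 (CCW):
#
#
#
#
After rotation 3 (CW):
####
After rotation 4 (CW):
#
#
#
#
After rotation 5 (CCW):
####

Answer: ####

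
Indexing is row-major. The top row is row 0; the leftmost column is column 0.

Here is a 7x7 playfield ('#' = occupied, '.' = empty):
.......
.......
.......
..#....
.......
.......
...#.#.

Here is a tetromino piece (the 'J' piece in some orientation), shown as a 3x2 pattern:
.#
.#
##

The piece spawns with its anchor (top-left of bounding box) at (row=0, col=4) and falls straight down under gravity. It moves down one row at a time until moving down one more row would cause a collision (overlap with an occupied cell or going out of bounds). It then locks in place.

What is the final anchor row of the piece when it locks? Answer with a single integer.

Answer: 3

Derivation:
Spawn at (row=0, col=4). Try each row:
  row 0: fits
  row 1: fits
  row 2: fits
  row 3: fits
  row 4: blocked -> lock at row 3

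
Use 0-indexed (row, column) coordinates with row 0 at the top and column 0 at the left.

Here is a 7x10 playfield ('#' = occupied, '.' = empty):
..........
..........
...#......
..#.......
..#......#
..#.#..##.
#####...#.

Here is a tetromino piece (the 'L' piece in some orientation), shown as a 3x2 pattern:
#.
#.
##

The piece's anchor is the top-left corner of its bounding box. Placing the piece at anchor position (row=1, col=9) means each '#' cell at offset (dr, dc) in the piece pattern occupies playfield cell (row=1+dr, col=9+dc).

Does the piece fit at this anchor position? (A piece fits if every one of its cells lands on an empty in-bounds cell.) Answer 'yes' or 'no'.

Check each piece cell at anchor (1, 9):
  offset (0,0) -> (1,9): empty -> OK
  offset (1,0) -> (2,9): empty -> OK
  offset (2,0) -> (3,9): empty -> OK
  offset (2,1) -> (3,10): out of bounds -> FAIL
All cells valid: no

Answer: no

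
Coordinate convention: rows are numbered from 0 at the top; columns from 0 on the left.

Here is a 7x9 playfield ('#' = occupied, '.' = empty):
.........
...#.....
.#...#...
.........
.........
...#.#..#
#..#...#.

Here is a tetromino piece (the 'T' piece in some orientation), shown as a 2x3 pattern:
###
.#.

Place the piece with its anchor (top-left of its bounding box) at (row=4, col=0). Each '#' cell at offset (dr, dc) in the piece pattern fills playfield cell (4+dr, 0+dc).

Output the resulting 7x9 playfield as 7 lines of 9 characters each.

Answer: .........
...#.....
.#...#...
.........
###......
.#.#.#..#
#..#...#.

Derivation:
Fill (4+0,0+0) = (4,0)
Fill (4+0,0+1) = (4,1)
Fill (4+0,0+2) = (4,2)
Fill (4+1,0+1) = (5,1)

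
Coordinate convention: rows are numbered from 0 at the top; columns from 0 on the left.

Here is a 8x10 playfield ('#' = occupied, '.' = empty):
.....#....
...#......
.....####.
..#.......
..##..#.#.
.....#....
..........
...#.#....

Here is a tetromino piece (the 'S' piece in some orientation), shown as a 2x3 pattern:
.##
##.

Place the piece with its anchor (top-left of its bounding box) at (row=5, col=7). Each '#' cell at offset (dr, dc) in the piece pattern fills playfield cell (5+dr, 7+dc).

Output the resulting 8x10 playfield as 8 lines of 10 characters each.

Fill (5+0,7+1) = (5,8)
Fill (5+0,7+2) = (5,9)
Fill (5+1,7+0) = (6,7)
Fill (5+1,7+1) = (6,8)

Answer: .....#....
...#......
.....####.
..#.......
..##..#.#.
.....#..##
.......##.
...#.#....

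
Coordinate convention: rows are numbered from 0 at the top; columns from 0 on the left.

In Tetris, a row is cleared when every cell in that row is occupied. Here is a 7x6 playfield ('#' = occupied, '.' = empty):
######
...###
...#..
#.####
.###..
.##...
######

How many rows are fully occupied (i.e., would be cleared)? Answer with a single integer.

Check each row:
  row 0: 0 empty cells -> FULL (clear)
  row 1: 3 empty cells -> not full
  row 2: 5 empty cells -> not full
  row 3: 1 empty cell -> not full
  row 4: 3 empty cells -> not full
  row 5: 4 empty cells -> not full
  row 6: 0 empty cells -> FULL (clear)
Total rows cleared: 2

Answer: 2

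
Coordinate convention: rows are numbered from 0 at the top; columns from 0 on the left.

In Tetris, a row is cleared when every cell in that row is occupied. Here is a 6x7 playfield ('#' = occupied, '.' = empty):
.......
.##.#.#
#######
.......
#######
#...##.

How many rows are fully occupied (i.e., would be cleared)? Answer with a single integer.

Check each row:
  row 0: 7 empty cells -> not full
  row 1: 3 empty cells -> not full
  row 2: 0 empty cells -> FULL (clear)
  row 3: 7 empty cells -> not full
  row 4: 0 empty cells -> FULL (clear)
  row 5: 4 empty cells -> not full
Total rows cleared: 2

Answer: 2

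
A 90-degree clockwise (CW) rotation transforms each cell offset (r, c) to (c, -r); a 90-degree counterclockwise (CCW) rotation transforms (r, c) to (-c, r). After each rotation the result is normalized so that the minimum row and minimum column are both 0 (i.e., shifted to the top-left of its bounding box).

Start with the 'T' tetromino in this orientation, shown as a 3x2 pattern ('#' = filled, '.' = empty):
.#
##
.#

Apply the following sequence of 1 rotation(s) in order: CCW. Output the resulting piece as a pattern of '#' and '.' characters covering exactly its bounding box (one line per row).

Answer: ###
.#.

Derivation:
Start:
.#
##
.#
After rotation 1 (CCW):
###
.#.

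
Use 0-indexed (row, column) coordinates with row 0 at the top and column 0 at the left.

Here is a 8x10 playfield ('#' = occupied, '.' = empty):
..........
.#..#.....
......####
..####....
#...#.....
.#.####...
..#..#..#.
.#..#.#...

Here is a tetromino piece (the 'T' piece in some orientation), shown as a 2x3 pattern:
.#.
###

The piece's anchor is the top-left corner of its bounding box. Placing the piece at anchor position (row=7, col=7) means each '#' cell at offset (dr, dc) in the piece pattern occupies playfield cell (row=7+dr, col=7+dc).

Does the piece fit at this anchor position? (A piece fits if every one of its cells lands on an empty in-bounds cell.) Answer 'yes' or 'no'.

Answer: no

Derivation:
Check each piece cell at anchor (7, 7):
  offset (0,1) -> (7,8): empty -> OK
  offset (1,0) -> (8,7): out of bounds -> FAIL
  offset (1,1) -> (8,8): out of bounds -> FAIL
  offset (1,2) -> (8,9): out of bounds -> FAIL
All cells valid: no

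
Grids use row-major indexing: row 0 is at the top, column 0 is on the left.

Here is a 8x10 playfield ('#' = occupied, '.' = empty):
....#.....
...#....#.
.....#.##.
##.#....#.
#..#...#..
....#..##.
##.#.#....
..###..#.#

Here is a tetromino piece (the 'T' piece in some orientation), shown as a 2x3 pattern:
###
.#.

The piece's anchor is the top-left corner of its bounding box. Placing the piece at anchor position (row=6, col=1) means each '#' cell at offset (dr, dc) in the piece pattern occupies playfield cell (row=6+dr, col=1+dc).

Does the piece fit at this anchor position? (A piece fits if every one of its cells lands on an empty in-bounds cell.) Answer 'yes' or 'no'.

Check each piece cell at anchor (6, 1):
  offset (0,0) -> (6,1): occupied ('#') -> FAIL
  offset (0,1) -> (6,2): empty -> OK
  offset (0,2) -> (6,3): occupied ('#') -> FAIL
  offset (1,1) -> (7,2): occupied ('#') -> FAIL
All cells valid: no

Answer: no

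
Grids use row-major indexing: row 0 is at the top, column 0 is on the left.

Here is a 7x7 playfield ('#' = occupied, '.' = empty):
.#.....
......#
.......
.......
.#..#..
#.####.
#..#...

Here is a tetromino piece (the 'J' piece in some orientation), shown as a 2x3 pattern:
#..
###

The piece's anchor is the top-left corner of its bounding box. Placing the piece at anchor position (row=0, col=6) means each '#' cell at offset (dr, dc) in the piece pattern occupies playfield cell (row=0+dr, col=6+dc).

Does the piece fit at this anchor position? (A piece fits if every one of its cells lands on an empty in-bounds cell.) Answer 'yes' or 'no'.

Check each piece cell at anchor (0, 6):
  offset (0,0) -> (0,6): empty -> OK
  offset (1,0) -> (1,6): occupied ('#') -> FAIL
  offset (1,1) -> (1,7): out of bounds -> FAIL
  offset (1,2) -> (1,8): out of bounds -> FAIL
All cells valid: no

Answer: no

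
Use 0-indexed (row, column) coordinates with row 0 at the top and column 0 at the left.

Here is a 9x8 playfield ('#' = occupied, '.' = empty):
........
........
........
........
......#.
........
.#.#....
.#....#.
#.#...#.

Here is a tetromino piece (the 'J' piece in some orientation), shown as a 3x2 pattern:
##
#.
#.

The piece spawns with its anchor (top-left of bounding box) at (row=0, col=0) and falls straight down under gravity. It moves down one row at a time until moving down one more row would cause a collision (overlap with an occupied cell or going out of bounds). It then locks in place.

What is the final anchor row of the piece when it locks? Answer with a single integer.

Spawn at (row=0, col=0). Try each row:
  row 0: fits
  row 1: fits
  row 2: fits
  row 3: fits
  row 4: fits
  row 5: fits
  row 6: blocked -> lock at row 5

Answer: 5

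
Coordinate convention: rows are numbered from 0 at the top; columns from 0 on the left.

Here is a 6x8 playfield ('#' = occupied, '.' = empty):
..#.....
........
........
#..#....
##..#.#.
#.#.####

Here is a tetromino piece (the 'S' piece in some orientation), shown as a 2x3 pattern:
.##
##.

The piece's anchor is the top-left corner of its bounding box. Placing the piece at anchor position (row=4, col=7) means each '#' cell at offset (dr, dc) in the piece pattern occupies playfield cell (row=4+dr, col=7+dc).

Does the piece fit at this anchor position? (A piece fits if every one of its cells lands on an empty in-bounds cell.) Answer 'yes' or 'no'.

Answer: no

Derivation:
Check each piece cell at anchor (4, 7):
  offset (0,1) -> (4,8): out of bounds -> FAIL
  offset (0,2) -> (4,9): out of bounds -> FAIL
  offset (1,0) -> (5,7): occupied ('#') -> FAIL
  offset (1,1) -> (5,8): out of bounds -> FAIL
All cells valid: no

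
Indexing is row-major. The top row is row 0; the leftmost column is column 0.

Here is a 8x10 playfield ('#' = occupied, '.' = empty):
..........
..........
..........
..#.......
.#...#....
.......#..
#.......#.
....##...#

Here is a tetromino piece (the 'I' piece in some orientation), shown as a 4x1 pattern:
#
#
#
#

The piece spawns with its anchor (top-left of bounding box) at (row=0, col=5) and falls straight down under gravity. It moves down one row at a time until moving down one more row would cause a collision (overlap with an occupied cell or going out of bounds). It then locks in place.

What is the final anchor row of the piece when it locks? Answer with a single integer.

Spawn at (row=0, col=5). Try each row:
  row 0: fits
  row 1: blocked -> lock at row 0

Answer: 0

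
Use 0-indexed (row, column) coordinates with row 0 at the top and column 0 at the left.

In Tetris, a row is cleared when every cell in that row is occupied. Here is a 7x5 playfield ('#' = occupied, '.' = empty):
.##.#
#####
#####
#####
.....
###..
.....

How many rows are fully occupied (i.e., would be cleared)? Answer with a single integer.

Answer: 3

Derivation:
Check each row:
  row 0: 2 empty cells -> not full
  row 1: 0 empty cells -> FULL (clear)
  row 2: 0 empty cells -> FULL (clear)
  row 3: 0 empty cells -> FULL (clear)
  row 4: 5 empty cells -> not full
  row 5: 2 empty cells -> not full
  row 6: 5 empty cells -> not full
Total rows cleared: 3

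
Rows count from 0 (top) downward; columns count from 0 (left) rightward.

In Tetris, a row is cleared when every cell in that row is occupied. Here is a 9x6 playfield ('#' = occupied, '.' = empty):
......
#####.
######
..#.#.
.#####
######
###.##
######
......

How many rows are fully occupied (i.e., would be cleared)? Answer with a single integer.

Answer: 3

Derivation:
Check each row:
  row 0: 6 empty cells -> not full
  row 1: 1 empty cell -> not full
  row 2: 0 empty cells -> FULL (clear)
  row 3: 4 empty cells -> not full
  row 4: 1 empty cell -> not full
  row 5: 0 empty cells -> FULL (clear)
  row 6: 1 empty cell -> not full
  row 7: 0 empty cells -> FULL (clear)
  row 8: 6 empty cells -> not full
Total rows cleared: 3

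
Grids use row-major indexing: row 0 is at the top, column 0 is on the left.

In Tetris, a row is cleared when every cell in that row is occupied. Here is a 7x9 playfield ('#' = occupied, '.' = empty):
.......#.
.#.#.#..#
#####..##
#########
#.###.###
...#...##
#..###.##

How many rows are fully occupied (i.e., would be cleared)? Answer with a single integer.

Check each row:
  row 0: 8 empty cells -> not full
  row 1: 5 empty cells -> not full
  row 2: 2 empty cells -> not full
  row 3: 0 empty cells -> FULL (clear)
  row 4: 2 empty cells -> not full
  row 5: 6 empty cells -> not full
  row 6: 3 empty cells -> not full
Total rows cleared: 1

Answer: 1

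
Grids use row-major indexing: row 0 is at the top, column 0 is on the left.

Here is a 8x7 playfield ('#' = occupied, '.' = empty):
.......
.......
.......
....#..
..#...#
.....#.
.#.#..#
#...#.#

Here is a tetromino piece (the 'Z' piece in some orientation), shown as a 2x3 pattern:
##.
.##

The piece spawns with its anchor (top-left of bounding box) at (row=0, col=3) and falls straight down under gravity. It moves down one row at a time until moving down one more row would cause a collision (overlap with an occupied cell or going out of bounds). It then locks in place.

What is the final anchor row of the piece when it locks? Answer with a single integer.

Spawn at (row=0, col=3). Try each row:
  row 0: fits
  row 1: fits
  row 2: blocked -> lock at row 1

Answer: 1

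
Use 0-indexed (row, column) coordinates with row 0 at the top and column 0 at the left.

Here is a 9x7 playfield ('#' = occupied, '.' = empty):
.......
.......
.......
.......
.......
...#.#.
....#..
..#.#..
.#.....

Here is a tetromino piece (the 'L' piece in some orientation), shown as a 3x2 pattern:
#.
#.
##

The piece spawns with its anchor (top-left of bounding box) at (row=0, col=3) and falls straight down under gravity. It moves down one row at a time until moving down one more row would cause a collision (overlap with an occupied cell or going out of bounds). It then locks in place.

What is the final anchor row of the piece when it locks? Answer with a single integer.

Spawn at (row=0, col=3). Try each row:
  row 0: fits
  row 1: fits
  row 2: fits
  row 3: blocked -> lock at row 2

Answer: 2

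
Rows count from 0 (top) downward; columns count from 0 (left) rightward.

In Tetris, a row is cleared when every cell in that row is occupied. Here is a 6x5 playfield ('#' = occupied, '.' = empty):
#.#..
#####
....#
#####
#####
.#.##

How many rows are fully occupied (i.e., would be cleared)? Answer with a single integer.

Answer: 3

Derivation:
Check each row:
  row 0: 3 empty cells -> not full
  row 1: 0 empty cells -> FULL (clear)
  row 2: 4 empty cells -> not full
  row 3: 0 empty cells -> FULL (clear)
  row 4: 0 empty cells -> FULL (clear)
  row 5: 2 empty cells -> not full
Total rows cleared: 3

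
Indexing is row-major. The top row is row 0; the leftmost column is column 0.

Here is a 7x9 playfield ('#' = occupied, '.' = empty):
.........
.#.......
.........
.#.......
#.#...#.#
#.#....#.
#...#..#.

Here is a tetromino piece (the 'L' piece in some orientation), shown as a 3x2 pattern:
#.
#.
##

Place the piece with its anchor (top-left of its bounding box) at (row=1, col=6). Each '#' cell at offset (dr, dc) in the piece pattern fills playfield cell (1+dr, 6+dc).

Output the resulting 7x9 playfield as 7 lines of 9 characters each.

Answer: .........
.#....#..
......#..
.#....##.
#.#...#.#
#.#....#.
#...#..#.

Derivation:
Fill (1+0,6+0) = (1,6)
Fill (1+1,6+0) = (2,6)
Fill (1+2,6+0) = (3,6)
Fill (1+2,6+1) = (3,7)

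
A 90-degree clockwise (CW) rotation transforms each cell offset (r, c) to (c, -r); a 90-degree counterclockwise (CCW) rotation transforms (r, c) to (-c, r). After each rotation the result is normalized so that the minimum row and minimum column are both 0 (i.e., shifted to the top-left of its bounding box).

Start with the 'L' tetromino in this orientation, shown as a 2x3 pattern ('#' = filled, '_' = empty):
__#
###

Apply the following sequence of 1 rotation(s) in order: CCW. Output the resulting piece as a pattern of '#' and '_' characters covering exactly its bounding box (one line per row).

Start:
__#
###
After rotation 1 (CCW):
##
_#
_#

Answer: ##
_#
_#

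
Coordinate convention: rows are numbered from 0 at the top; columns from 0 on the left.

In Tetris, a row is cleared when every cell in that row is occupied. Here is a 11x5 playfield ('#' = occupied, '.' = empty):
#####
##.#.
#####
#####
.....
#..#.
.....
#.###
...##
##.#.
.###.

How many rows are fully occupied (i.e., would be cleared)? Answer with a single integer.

Check each row:
  row 0: 0 empty cells -> FULL (clear)
  row 1: 2 empty cells -> not full
  row 2: 0 empty cells -> FULL (clear)
  row 3: 0 empty cells -> FULL (clear)
  row 4: 5 empty cells -> not full
  row 5: 3 empty cells -> not full
  row 6: 5 empty cells -> not full
  row 7: 1 empty cell -> not full
  row 8: 3 empty cells -> not full
  row 9: 2 empty cells -> not full
  row 10: 2 empty cells -> not full
Total rows cleared: 3

Answer: 3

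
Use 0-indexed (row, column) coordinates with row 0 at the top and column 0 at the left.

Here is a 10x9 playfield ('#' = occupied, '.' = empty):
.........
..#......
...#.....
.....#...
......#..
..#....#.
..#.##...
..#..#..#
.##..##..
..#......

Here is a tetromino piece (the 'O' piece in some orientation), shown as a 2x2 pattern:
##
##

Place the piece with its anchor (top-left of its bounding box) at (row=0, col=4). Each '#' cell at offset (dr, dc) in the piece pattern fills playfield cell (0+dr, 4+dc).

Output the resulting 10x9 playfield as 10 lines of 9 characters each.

Answer: ....##...
..#.##...
...#.....
.....#...
......#..
..#....#.
..#.##...
..#..#..#
.##..##..
..#......

Derivation:
Fill (0+0,4+0) = (0,4)
Fill (0+0,4+1) = (0,5)
Fill (0+1,4+0) = (1,4)
Fill (0+1,4+1) = (1,5)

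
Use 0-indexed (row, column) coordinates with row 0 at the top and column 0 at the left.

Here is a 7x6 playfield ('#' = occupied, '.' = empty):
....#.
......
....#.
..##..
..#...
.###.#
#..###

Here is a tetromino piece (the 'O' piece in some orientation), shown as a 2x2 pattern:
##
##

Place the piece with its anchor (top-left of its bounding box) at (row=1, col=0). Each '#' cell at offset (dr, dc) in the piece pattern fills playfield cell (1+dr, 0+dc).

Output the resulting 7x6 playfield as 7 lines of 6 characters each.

Fill (1+0,0+0) = (1,0)
Fill (1+0,0+1) = (1,1)
Fill (1+1,0+0) = (2,0)
Fill (1+1,0+1) = (2,1)

Answer: ....#.
##....
##..#.
..##..
..#...
.###.#
#..###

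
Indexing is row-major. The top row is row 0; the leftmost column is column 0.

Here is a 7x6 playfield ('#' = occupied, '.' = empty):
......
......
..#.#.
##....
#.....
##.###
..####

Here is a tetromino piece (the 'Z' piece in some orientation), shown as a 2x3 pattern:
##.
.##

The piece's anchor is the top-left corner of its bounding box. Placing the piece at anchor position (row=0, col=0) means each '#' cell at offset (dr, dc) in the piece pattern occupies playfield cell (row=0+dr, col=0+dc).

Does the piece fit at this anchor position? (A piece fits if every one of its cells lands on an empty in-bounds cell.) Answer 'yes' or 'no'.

Answer: yes

Derivation:
Check each piece cell at anchor (0, 0):
  offset (0,0) -> (0,0): empty -> OK
  offset (0,1) -> (0,1): empty -> OK
  offset (1,1) -> (1,1): empty -> OK
  offset (1,2) -> (1,2): empty -> OK
All cells valid: yes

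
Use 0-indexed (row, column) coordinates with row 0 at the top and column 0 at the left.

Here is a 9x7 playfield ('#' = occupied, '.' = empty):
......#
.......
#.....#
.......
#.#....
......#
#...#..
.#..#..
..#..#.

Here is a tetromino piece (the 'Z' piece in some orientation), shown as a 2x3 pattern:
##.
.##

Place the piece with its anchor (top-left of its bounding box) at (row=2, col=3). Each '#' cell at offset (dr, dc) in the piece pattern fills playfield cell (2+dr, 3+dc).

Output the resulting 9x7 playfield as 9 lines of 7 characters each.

Answer: ......#
.......
#..##.#
....##.
#.#....
......#
#...#..
.#..#..
..#..#.

Derivation:
Fill (2+0,3+0) = (2,3)
Fill (2+0,3+1) = (2,4)
Fill (2+1,3+1) = (3,4)
Fill (2+1,3+2) = (3,5)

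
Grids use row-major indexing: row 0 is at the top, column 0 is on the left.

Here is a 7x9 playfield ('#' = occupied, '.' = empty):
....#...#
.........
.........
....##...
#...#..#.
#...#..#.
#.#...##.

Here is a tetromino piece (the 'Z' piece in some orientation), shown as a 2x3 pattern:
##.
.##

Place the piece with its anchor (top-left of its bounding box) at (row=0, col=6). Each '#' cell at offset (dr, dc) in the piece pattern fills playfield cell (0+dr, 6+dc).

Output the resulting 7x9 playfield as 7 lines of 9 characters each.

Fill (0+0,6+0) = (0,6)
Fill (0+0,6+1) = (0,7)
Fill (0+1,6+1) = (1,7)
Fill (0+1,6+2) = (1,8)

Answer: ....#.###
.......##
.........
....##...
#...#..#.
#...#..#.
#.#...##.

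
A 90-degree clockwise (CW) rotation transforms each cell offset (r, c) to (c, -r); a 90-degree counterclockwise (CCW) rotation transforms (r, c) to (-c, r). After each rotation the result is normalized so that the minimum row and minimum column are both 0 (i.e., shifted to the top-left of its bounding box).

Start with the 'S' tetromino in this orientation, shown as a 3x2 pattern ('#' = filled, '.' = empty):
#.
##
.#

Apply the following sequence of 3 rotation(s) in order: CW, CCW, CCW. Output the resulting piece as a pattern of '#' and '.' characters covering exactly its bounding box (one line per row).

Start:
#.
##
.#
After rotation 1 (CW):
.##
##.
After rotation 2 (CCW):
#.
##
.#
After rotation 3 (CCW):
.##
##.

Answer: .##
##.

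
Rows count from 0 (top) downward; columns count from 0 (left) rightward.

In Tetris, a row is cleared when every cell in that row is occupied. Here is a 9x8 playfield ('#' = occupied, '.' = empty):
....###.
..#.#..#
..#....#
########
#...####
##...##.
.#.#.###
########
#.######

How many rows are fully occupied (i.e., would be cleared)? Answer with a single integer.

Answer: 2

Derivation:
Check each row:
  row 0: 5 empty cells -> not full
  row 1: 5 empty cells -> not full
  row 2: 6 empty cells -> not full
  row 3: 0 empty cells -> FULL (clear)
  row 4: 3 empty cells -> not full
  row 5: 4 empty cells -> not full
  row 6: 3 empty cells -> not full
  row 7: 0 empty cells -> FULL (clear)
  row 8: 1 empty cell -> not full
Total rows cleared: 2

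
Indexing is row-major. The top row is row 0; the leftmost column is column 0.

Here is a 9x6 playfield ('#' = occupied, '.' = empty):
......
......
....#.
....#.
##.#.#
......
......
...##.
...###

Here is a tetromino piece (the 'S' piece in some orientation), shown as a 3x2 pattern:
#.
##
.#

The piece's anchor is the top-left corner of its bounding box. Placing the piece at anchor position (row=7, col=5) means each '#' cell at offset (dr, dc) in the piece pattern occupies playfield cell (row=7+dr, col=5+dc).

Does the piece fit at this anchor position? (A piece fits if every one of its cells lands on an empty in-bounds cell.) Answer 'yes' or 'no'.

Check each piece cell at anchor (7, 5):
  offset (0,0) -> (7,5): empty -> OK
  offset (1,0) -> (8,5): occupied ('#') -> FAIL
  offset (1,1) -> (8,6): out of bounds -> FAIL
  offset (2,1) -> (9,6): out of bounds -> FAIL
All cells valid: no

Answer: no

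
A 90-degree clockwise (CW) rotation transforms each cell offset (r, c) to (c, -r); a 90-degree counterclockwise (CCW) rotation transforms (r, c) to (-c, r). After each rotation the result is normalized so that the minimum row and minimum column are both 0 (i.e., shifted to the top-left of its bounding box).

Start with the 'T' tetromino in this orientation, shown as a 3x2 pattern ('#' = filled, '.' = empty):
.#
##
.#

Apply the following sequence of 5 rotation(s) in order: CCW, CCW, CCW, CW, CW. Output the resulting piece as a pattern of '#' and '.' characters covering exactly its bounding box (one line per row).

Start:
.#
##
.#
After rotation 1 (CCW):
###
.#.
After rotation 2 (CCW):
#.
##
#.
After rotation 3 (CCW):
.#.
###
After rotation 4 (CW):
#.
##
#.
After rotation 5 (CW):
###
.#.

Answer: ###
.#.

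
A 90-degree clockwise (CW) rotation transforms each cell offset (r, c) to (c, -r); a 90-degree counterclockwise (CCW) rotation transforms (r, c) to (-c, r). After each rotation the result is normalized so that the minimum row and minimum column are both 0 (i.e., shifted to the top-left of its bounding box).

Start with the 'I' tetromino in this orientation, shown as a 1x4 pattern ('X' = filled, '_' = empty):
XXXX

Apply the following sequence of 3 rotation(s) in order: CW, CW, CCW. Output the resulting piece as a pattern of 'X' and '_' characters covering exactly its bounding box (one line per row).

Start:
XXXX
After rotation 1 (CW):
X
X
X
X
After rotation 2 (CW):
XXXX
After rotation 3 (CCW):
X
X
X
X

Answer: X
X
X
X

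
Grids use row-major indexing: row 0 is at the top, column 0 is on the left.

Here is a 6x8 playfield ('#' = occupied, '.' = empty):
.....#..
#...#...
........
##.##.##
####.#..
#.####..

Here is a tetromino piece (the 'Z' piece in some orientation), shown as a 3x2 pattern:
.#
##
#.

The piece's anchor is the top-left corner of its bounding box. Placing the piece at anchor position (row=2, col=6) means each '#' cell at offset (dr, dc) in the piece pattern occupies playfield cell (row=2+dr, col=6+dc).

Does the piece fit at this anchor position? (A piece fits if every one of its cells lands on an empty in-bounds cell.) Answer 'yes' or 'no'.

Answer: no

Derivation:
Check each piece cell at anchor (2, 6):
  offset (0,1) -> (2,7): empty -> OK
  offset (1,0) -> (3,6): occupied ('#') -> FAIL
  offset (1,1) -> (3,7): occupied ('#') -> FAIL
  offset (2,0) -> (4,6): empty -> OK
All cells valid: no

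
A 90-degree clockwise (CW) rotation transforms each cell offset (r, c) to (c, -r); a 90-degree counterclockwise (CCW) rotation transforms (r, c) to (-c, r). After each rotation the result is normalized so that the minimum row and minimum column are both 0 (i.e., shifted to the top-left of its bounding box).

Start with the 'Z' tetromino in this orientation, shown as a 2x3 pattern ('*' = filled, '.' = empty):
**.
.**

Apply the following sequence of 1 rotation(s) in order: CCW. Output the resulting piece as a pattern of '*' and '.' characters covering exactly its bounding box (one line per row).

Answer: .*
**
*.

Derivation:
Start:
**.
.**
After rotation 1 (CCW):
.*
**
*.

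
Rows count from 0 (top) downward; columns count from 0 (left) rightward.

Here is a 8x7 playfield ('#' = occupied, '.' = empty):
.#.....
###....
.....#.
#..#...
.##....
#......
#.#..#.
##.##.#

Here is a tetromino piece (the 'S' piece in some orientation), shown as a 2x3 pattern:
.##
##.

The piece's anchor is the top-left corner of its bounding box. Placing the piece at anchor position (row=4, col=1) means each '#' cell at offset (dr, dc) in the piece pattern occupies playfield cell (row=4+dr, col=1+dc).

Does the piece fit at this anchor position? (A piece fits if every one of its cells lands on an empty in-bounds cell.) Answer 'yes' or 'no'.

Answer: no

Derivation:
Check each piece cell at anchor (4, 1):
  offset (0,1) -> (4,2): occupied ('#') -> FAIL
  offset (0,2) -> (4,3): empty -> OK
  offset (1,0) -> (5,1): empty -> OK
  offset (1,1) -> (5,2): empty -> OK
All cells valid: no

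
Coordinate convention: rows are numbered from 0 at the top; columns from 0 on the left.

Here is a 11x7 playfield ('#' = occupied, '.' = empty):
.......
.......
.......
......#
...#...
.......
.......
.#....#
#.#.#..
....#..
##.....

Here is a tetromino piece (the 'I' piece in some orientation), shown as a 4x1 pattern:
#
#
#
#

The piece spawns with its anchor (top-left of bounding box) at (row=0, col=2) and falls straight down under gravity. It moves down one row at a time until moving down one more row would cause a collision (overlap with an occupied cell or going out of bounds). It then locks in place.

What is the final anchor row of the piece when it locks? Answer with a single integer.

Spawn at (row=0, col=2). Try each row:
  row 0: fits
  row 1: fits
  row 2: fits
  row 3: fits
  row 4: fits
  row 5: blocked -> lock at row 4

Answer: 4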